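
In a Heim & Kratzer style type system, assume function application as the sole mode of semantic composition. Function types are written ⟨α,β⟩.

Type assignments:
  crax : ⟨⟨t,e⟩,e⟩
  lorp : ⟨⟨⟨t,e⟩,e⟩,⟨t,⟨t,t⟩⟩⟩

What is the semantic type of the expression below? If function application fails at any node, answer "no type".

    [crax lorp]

[crax lorp] — lorp of type ⟨⟨⟨t,e⟩,e⟩,⟨t,⟨t,t⟩⟩⟩ combines with crax of type ⟨⟨t,e⟩,e⟩: type ⟨t,⟨t,t⟩⟩.

⟨t,⟨t,t⟩⟩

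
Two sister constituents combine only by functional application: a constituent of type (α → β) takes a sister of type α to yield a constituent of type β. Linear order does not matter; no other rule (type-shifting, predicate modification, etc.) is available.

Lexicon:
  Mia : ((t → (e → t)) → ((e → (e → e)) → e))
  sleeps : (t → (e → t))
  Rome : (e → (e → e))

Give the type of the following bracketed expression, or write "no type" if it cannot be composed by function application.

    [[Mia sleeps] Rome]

[Mia sleeps]: ((t → (e → t)) → ((e → (e → e)) → e)) applied to (t → (e → t)) yields ((e → (e → e)) → e).
[[Mia sleeps] Rome]: ((e → (e → e)) → e) applied to (e → (e → e)) yields e.

e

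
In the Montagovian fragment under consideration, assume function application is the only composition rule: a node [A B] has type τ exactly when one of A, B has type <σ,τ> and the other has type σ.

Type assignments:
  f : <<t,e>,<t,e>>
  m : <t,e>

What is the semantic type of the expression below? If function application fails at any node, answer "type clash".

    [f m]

At [f m], f : <<t,e>,<t,e>> takes m : <t,e>, giving <t,e>.

<t,e>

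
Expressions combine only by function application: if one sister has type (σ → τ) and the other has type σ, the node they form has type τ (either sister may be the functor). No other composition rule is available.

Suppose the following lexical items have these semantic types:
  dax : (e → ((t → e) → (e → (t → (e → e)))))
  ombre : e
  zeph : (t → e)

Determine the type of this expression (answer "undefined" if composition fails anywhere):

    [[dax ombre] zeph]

(e → (t → (e → e)))

At [dax ombre], dax : (e → ((t → e) → (e → (t → (e → e))))) takes ombre : e, giving ((t → e) → (e → (t → (e → e)))).
At [[dax ombre] zeph], [dax ombre] : ((t → e) → (e → (t → (e → e)))) takes zeph : (t → e), giving (e → (t → (e → e))).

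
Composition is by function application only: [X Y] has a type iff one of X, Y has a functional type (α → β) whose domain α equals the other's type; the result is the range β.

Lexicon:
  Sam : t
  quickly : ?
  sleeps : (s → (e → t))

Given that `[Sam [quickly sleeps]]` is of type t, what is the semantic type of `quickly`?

((s → (e → t)) → (t → t))

[Sam [quickly sleeps]] is required to be t. Sam : t cannot yield t as functor, so [quickly sleeps] : (t → t).
[quickly sleeps] is required to be (t → t). sleeps : (s → (e → t)) cannot yield (t → t) as functor, so quickly : ((s → (e → t)) → (t → t)).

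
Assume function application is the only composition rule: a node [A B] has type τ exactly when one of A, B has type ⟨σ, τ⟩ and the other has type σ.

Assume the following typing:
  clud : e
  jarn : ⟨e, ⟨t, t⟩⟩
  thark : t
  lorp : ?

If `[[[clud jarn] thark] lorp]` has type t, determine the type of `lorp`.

⟨t, t⟩

At [[[clud jarn] thark] lorp] (required: t): [[clud jarn] thark] is t, which is not a function with range t; hence lorp is the functor — type ⟨t, t⟩.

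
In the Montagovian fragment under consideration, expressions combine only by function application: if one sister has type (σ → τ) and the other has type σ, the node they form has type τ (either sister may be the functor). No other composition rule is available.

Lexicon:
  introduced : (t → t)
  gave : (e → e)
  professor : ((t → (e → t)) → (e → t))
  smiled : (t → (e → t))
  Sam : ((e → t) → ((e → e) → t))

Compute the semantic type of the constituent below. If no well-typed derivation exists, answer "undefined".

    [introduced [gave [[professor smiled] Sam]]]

t

[professor smiled]: ((t → (e → t)) → (e → t)) applied to (t → (e → t)) yields (e → t).
[[professor smiled] Sam]: ((e → t) → ((e → e) → t)) applied to (e → t) yields ((e → e) → t).
[gave [[professor smiled] Sam]]: ((e → e) → t) applied to (e → e) yields t.
[introduced [gave [[professor smiled] Sam]]]: (t → t) applied to t yields t.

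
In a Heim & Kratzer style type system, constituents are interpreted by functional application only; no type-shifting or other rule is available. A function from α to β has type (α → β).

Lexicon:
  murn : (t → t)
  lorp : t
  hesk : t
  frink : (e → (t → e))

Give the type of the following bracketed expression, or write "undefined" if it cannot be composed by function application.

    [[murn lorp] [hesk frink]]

[murn lorp]: murn is (t → t), lorp is t; result t.
[hesk frink]: t with (e → (t → e)) — neither is a function whose domain matches the other; composition fails here.

undefined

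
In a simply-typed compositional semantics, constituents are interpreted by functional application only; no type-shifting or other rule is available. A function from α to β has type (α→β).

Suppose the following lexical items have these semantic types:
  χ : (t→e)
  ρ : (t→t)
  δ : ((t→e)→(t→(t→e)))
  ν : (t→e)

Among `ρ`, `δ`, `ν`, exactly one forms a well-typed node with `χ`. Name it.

δ

ρ : (t→t) — χ needs t; ρ needs t; neither fits.
δ — combines: δ : ((t→e)→(t→(t→e))) takes χ : (t→e) as argument, giving (t→(t→e)).
ν : (t→e) — χ needs t; ν needs t; neither fits.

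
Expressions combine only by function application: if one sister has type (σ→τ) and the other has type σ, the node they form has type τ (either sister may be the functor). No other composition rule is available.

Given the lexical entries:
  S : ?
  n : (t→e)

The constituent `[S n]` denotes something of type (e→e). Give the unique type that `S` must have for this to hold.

At [S n] (required: (e→e)): n is (t→e), which is not a function with range (e→e); hence S is the functor — type ((t→e)→(e→e)).

((t→e)→(e→e))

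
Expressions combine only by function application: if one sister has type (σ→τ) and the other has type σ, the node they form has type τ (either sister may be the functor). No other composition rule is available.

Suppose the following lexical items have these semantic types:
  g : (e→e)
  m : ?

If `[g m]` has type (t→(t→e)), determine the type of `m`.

((e→e)→(t→(t→e)))

For [g m] to have type (t→(t→e)) with g of type (e→e), m must be the function: m : ((e→e)→(t→(t→e))).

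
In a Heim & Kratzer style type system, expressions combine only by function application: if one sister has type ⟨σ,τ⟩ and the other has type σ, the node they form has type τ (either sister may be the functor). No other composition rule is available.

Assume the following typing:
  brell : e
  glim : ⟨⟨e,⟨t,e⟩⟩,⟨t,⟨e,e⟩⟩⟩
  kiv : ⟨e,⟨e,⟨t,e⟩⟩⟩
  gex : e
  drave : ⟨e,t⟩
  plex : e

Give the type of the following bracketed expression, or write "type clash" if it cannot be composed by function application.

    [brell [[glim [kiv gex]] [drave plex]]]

e

At [kiv gex], kiv : ⟨e,⟨e,⟨t,e⟩⟩⟩ takes gex : e, giving ⟨e,⟨t,e⟩⟩.
At [glim [kiv gex]], glim : ⟨⟨e,⟨t,e⟩⟩,⟨t,⟨e,e⟩⟩⟩ takes [kiv gex] : ⟨e,⟨t,e⟩⟩, giving ⟨t,⟨e,e⟩⟩.
At [drave plex], drave : ⟨e,t⟩ takes plex : e, giving t.
At [[glim [kiv gex]] [drave plex]], [glim [kiv gex]] : ⟨t,⟨e,e⟩⟩ takes [drave plex] : t, giving ⟨e,e⟩.
At [brell [[glim [kiv gex]] [drave plex]]], [[glim [kiv gex]] [drave plex]] : ⟨e,e⟩ takes brell : e, giving e.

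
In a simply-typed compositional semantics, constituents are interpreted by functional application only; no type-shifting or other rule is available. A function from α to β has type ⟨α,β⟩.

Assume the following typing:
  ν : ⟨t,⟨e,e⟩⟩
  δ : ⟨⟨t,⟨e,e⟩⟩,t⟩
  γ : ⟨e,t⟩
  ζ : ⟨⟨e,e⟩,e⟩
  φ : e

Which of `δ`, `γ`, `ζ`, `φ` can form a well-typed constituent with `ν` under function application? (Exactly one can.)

δ

δ — combines: δ : ⟨⟨t,⟨e,e⟩⟩,t⟩ takes ν : ⟨t,⟨e,e⟩⟩ as argument, giving t.
γ : ⟨e,t⟩ — neither side's domain matches the other.
ζ : ⟨⟨e,e⟩,e⟩ — neither side's domain matches the other.
φ : e — neither side's domain matches the other.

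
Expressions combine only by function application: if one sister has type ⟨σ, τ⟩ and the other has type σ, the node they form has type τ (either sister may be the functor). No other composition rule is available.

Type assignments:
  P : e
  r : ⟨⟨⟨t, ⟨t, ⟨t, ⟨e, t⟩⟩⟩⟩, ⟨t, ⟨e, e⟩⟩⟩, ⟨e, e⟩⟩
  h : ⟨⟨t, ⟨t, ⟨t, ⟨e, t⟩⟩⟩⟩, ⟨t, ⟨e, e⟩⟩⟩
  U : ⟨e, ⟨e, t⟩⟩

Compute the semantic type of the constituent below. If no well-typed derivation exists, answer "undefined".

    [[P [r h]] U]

[r h]: ⟨⟨⟨t, ⟨t, ⟨t, ⟨e, t⟩⟩⟩⟩, ⟨t, ⟨e, e⟩⟩⟩, ⟨e, e⟩⟩ applied to ⟨⟨t, ⟨t, ⟨t, ⟨e, t⟩⟩⟩⟩, ⟨t, ⟨e, e⟩⟩⟩ yields ⟨e, e⟩.
[P [r h]]: ⟨e, e⟩ applied to e yields e.
[[P [r h]] U]: ⟨e, ⟨e, t⟩⟩ applied to e yields ⟨e, t⟩.

⟨e, t⟩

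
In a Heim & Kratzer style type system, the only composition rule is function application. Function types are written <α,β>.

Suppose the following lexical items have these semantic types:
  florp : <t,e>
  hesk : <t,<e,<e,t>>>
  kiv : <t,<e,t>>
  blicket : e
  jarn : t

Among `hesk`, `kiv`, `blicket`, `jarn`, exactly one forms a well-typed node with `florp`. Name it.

hesk : <t,<e,<e,t>>> — does not combine with florp.
kiv : <t,<e,t>> — does not combine with florp.
blicket : e — does not combine with florp.
jarn — combines: florp : <t,e> takes jarn : t as argument, giving e.

jarn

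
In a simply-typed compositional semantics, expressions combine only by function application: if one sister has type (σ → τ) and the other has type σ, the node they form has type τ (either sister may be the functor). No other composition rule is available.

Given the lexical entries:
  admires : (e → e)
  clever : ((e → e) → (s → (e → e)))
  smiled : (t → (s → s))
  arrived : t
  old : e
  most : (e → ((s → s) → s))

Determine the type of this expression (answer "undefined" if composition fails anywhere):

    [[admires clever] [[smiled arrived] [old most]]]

(e → e)

[admires clever]: clever is ((e → e) → (s → (e → e))), admires is (e → e); result (s → (e → e)).
[smiled arrived]: smiled is (t → (s → s)), arrived is t; result (s → s).
[old most]: most is (e → ((s → s) → s)), old is e; result ((s → s) → s).
[[smiled arrived] [old most]]: [old most] is ((s → s) → s), [smiled arrived] is (s → s); result s.
[[admires clever] [[smiled arrived] [old most]]]: [admires clever] is (s → (e → e)), [[smiled arrived] [old most]] is s; result (e → e).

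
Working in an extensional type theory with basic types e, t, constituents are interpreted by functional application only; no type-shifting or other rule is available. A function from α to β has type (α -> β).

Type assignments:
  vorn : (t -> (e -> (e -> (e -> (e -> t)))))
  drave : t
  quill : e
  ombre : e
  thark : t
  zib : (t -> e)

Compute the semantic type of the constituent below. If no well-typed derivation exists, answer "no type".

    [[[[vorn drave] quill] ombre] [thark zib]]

[vorn drave]: vorn is (t -> (e -> (e -> (e -> (e -> t))))), drave is t; result (e -> (e -> (e -> (e -> t)))).
[[vorn drave] quill]: [vorn drave] is (e -> (e -> (e -> (e -> t)))), quill is e; result (e -> (e -> (e -> t))).
[[[vorn drave] quill] ombre]: [[vorn drave] quill] is (e -> (e -> (e -> t))), ombre is e; result (e -> (e -> t)).
[thark zib]: zib is (t -> e), thark is t; result e.
[[[[vorn drave] quill] ombre] [thark zib]]: [[[vorn drave] quill] ombre] is (e -> (e -> t)), [thark zib] is e; result (e -> t).

(e -> t)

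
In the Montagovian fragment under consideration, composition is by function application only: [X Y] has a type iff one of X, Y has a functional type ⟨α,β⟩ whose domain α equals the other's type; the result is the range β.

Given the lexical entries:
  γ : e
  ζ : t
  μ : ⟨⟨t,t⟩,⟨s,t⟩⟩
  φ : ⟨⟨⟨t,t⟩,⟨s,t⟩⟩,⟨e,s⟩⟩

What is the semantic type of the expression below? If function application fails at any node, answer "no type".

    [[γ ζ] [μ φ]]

At [γ ζ]: neither e nor t can take the other as argument; the node is ill-typed.

no type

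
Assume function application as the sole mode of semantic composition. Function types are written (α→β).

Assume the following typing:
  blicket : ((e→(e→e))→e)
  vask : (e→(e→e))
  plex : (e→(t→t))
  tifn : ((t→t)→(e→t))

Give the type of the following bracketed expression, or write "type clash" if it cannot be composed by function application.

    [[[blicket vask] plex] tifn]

[blicket vask]: ((e→(e→e))→e) applied to (e→(e→e)) yields e.
[[blicket vask] plex]: (e→(t→t)) applied to e yields (t→t).
[[[blicket vask] plex] tifn]: ((t→t)→(e→t)) applied to (t→t) yields (e→t).

(e→t)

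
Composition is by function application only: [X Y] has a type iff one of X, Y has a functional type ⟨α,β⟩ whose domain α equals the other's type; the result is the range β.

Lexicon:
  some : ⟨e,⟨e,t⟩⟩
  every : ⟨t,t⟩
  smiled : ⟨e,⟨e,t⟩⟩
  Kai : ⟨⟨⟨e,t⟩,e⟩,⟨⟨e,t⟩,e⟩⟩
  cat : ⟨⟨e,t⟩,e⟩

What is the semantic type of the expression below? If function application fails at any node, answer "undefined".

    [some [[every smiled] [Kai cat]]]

undefined

[every smiled]: ⟨t,t⟩ with ⟨e,⟨e,t⟩⟩ — neither is a function whose domain matches the other; composition fails here.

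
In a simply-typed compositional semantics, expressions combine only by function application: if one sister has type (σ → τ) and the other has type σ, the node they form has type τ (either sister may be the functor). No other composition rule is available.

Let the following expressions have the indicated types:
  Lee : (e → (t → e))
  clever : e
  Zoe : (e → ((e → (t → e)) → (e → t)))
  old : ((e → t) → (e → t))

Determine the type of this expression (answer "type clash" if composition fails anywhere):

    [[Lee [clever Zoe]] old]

At [clever Zoe], Zoe : (e → ((e → (t → e)) → (e → t))) takes clever : e, giving ((e → (t → e)) → (e → t)).
At [Lee [clever Zoe]], [clever Zoe] : ((e → (t → e)) → (e → t)) takes Lee : (e → (t → e)), giving (e → t).
At [[Lee [clever Zoe]] old], old : ((e → t) → (e → t)) takes [Lee [clever Zoe]] : (e → t), giving (e → t).

(e → t)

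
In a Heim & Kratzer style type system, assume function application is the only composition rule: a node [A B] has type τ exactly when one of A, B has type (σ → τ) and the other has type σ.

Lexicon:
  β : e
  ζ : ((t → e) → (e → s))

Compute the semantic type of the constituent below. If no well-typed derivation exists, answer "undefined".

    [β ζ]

[β ζ]: e and ((t → e) → (e → s)) cannot combine by function application — type clash.

undefined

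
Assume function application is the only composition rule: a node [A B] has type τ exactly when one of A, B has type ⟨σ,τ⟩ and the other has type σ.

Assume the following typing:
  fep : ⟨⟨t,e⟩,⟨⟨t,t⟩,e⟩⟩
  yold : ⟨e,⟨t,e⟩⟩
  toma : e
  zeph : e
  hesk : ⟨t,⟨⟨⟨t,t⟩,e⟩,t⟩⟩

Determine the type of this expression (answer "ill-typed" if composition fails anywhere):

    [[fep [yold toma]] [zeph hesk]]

ill-typed

[yold toma]: functor yold : ⟨e,⟨t,e⟩⟩, argument toma : e; result ⟨t,e⟩.
[fep [yold toma]]: functor fep : ⟨⟨t,e⟩,⟨⟨t,t⟩,e⟩⟩, argument [yold toma] : ⟨t,e⟩; result ⟨⟨t,t⟩,e⟩.
[zeph hesk]: e and ⟨t,⟨⟨⟨t,t⟩,e⟩,t⟩⟩ cannot combine by function application — type clash.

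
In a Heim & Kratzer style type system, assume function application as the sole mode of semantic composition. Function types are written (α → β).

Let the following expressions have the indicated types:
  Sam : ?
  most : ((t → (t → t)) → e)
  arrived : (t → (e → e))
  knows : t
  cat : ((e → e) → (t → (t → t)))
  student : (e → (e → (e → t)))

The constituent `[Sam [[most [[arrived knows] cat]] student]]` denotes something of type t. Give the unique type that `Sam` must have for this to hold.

[Sam [[most [[arrived knows] cat]] student]] must have type t. The sister [[most [[arrived knows] cat]] student] has type (e → (e → t)); that is not a function onto t, so Sam must be the functor, of type ((e → (e → t)) → t).

((e → (e → t)) → t)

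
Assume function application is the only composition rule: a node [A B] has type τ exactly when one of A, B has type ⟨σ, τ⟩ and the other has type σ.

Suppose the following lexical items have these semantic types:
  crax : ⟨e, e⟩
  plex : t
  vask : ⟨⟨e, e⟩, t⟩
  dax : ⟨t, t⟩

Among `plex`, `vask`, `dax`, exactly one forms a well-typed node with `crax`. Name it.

vask

plex : t — neither side's domain matches the other.
vask — combines: vask : ⟨⟨e, e⟩, t⟩ takes crax : ⟨e, e⟩ as argument, giving t.
dax : ⟨t, t⟩ — neither side's domain matches the other.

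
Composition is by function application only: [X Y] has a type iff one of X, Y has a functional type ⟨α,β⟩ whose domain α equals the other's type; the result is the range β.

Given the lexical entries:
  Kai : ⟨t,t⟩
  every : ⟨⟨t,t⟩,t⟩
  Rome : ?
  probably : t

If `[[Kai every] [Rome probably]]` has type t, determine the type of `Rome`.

At [[Kai every] [Rome probably]] (required: t): [Kai every] is t, which is not a function with range t; hence [Rome probably] is the functor — type ⟨t,t⟩.
At [Rome probably] (required: ⟨t,t⟩): probably is t, which is not a function with range ⟨t,t⟩; hence Rome is the functor — type ⟨t,⟨t,t⟩⟩.

⟨t,⟨t,t⟩⟩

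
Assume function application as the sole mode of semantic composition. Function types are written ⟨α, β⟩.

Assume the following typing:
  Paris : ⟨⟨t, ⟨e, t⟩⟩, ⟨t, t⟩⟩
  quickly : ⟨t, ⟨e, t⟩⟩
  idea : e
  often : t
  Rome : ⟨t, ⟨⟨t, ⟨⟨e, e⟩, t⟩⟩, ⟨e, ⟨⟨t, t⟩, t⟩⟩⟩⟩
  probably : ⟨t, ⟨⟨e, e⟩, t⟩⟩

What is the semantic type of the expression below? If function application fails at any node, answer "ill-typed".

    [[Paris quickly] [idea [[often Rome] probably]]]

t

[Paris quickly] — Paris of type ⟨⟨t, ⟨e, t⟩⟩, ⟨t, t⟩⟩ combines with quickly of type ⟨t, ⟨e, t⟩⟩: type ⟨t, t⟩.
[often Rome] — Rome of type ⟨t, ⟨⟨t, ⟨⟨e, e⟩, t⟩⟩, ⟨e, ⟨⟨t, t⟩, t⟩⟩⟩⟩ combines with often of type t: type ⟨⟨t, ⟨⟨e, e⟩, t⟩⟩, ⟨e, ⟨⟨t, t⟩, t⟩⟩⟩.
[[often Rome] probably] — [often Rome] of type ⟨⟨t, ⟨⟨e, e⟩, t⟩⟩, ⟨e, ⟨⟨t, t⟩, t⟩⟩⟩ combines with probably of type ⟨t, ⟨⟨e, e⟩, t⟩⟩: type ⟨e, ⟨⟨t, t⟩, t⟩⟩.
[idea [[often Rome] probably]] — [[often Rome] probably] of type ⟨e, ⟨⟨t, t⟩, t⟩⟩ combines with idea of type e: type ⟨⟨t, t⟩, t⟩.
[[Paris quickly] [idea [[often Rome] probably]]] — [idea [[often Rome] probably]] of type ⟨⟨t, t⟩, t⟩ combines with [Paris quickly] of type ⟨t, t⟩: type t.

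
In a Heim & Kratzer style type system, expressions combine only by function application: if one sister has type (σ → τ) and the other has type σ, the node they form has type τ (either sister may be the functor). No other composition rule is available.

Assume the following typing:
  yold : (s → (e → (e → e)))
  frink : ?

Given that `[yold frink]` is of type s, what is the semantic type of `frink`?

((s → (e → (e → e))) → s)

At [yold frink] (required: s): yold is (s → (e → (e → e))), which is not a function with range s; hence frink is the functor — type ((s → (e → (e → e))) → s).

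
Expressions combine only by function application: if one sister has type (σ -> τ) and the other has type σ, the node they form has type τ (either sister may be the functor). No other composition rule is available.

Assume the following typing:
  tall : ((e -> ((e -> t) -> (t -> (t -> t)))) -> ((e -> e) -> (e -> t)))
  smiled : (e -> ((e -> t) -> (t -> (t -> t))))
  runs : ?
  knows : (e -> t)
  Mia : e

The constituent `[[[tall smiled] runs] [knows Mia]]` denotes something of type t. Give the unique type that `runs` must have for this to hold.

(((e -> e) -> (e -> t)) -> (t -> t))

At [[[tall smiled] runs] [knows Mia]] (required: t): [knows Mia] is t, which is not a function with range t; hence [[tall smiled] runs] is the functor — type (t -> t).
At [[tall smiled] runs] (required: (t -> t)): [tall smiled] is ((e -> e) -> (e -> t)), which is not a function with range (t -> t); hence runs is the functor — type (((e -> e) -> (e -> t)) -> (t -> t)).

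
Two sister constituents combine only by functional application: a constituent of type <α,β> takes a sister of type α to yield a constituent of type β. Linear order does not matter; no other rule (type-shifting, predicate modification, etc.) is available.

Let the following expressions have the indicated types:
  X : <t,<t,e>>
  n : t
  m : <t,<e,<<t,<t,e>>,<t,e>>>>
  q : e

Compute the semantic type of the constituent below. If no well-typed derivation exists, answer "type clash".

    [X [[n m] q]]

[n m] — m of type <t,<e,<<t,<t,e>>,<t,e>>>> combines with n of type t: type <e,<<t,<t,e>>,<t,e>>>.
[[n m] q] — [n m] of type <e,<<t,<t,e>>,<t,e>>> combines with q of type e: type <<t,<t,e>>,<t,e>>.
[X [[n m] q]] — [[n m] q] of type <<t,<t,e>>,<t,e>> combines with X of type <t,<t,e>>: type <t,e>.

<t,e>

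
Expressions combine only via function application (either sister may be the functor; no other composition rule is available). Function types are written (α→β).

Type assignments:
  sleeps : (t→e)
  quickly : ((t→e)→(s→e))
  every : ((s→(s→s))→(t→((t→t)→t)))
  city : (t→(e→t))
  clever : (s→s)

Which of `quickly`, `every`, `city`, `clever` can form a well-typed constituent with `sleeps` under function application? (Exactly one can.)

quickly — combines: quickly : ((t→e)→(s→e)) takes sleeps : (t→e) as argument, giving (s→e).
every : ((s→(s→s))→(t→((t→t)→t))) — neither side's domain matches the other.
city : (t→(e→t)) — neither side's domain matches the other.
clever : (s→s) — neither side's domain matches the other.

quickly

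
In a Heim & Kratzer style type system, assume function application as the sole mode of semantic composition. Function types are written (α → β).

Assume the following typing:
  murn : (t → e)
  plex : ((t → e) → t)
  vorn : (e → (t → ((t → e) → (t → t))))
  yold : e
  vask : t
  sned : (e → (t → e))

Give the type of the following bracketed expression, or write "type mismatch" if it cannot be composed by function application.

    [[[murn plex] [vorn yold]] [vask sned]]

type mismatch

[murn plex]: plex is ((t → e) → t), murn is (t → e); result t.
[vorn yold]: vorn is (e → (t → ((t → e) → (t → t)))), yold is e; result (t → ((t → e) → (t → t))).
[[murn plex] [vorn yold]]: [vorn yold] is (t → ((t → e) → (t → t))), [murn plex] is t; result ((t → e) → (t → t)).
At [vask sned]: neither t nor (e → (t → e)) can take the other as argument; the node is ill-typed.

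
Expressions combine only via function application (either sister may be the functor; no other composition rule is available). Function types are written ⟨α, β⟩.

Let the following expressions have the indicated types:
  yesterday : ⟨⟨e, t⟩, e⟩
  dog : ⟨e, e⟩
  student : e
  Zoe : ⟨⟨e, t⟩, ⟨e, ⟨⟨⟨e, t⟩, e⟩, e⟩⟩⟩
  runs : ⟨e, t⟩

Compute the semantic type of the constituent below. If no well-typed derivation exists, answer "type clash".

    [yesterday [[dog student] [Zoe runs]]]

e

At [dog student], dog : ⟨e, e⟩ takes student : e, giving e.
At [Zoe runs], Zoe : ⟨⟨e, t⟩, ⟨e, ⟨⟨⟨e, t⟩, e⟩, e⟩⟩⟩ takes runs : ⟨e, t⟩, giving ⟨e, ⟨⟨⟨e, t⟩, e⟩, e⟩⟩.
At [[dog student] [Zoe runs]], [Zoe runs] : ⟨e, ⟨⟨⟨e, t⟩, e⟩, e⟩⟩ takes [dog student] : e, giving ⟨⟨⟨e, t⟩, e⟩, e⟩.
At [yesterday [[dog student] [Zoe runs]]], [[dog student] [Zoe runs]] : ⟨⟨⟨e, t⟩, e⟩, e⟩ takes yesterday : ⟨⟨e, t⟩, e⟩, giving e.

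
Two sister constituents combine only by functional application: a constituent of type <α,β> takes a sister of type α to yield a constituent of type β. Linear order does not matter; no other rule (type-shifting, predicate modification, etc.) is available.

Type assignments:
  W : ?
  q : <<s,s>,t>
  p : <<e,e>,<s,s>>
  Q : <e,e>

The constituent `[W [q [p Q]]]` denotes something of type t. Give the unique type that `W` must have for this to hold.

[W [q [p Q]]] is required to be t. [q [p Q]] : t cannot yield t as functor, so W : <t,t>.

<t,t>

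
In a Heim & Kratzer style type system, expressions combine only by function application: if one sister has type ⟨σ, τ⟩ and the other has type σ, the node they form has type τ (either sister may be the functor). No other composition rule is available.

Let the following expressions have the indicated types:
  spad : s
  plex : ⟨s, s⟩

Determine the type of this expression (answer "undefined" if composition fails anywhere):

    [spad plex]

[spad plex]: ⟨s, s⟩ applied to s yields s.

s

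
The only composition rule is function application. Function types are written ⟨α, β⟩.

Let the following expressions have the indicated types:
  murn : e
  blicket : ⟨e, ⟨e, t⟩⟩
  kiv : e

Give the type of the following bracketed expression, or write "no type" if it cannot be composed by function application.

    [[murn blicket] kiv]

[murn blicket]: functor blicket : ⟨e, ⟨e, t⟩⟩, argument murn : e; result ⟨e, t⟩.
[[murn blicket] kiv]: functor [murn blicket] : ⟨e, t⟩, argument kiv : e; result t.

t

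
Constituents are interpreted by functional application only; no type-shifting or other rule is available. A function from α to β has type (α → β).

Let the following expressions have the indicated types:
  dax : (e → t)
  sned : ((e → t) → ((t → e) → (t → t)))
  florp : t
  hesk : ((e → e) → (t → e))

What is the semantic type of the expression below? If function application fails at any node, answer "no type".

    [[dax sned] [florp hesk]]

[dax sned] — sned of type ((e → t) → ((t → e) → (t → t))) combines with dax of type (e → t): type ((t → e) → (t → t)).
At [florp hesk]: neither t nor ((e → e) → (t → e)) can take the other as argument; the node is ill-typed.

no type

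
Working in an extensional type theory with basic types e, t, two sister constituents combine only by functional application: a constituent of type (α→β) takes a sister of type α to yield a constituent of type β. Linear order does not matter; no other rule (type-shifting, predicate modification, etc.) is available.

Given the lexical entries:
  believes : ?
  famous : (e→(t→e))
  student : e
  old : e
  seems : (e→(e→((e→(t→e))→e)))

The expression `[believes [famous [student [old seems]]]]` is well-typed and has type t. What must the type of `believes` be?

At [believes [famous [student [old seems]]]] (required: t): [famous [student [old seems]]] is e, which is not a function with range t; hence believes is the functor — type (e→t).

(e→t)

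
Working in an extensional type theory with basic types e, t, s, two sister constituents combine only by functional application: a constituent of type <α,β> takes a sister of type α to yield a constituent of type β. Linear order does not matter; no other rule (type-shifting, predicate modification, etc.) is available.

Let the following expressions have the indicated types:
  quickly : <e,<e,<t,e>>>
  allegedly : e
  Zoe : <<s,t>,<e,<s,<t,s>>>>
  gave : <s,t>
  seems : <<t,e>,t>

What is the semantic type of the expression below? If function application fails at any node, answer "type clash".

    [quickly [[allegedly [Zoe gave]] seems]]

[Zoe gave]: <<s,t>,<e,<s,<t,s>>>> applied to <s,t> yields <e,<s,<t,s>>>.
[allegedly [Zoe gave]]: <e,<s,<t,s>>> applied to e yields <s,<t,s>>.
[[allegedly [Zoe gave]] seems]: <s,<t,s>> with <<t,e>,t> — neither is a function whose domain matches the other; composition fails here.

type clash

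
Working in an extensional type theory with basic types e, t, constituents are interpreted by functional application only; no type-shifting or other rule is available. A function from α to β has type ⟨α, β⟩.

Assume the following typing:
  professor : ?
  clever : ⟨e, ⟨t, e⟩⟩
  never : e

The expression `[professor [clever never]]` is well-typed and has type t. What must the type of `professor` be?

⟨⟨t, e⟩, t⟩

[professor [clever never]] must have type t. The sister [clever never] has type ⟨t, e⟩; that is not a function onto t, so professor must be the functor, of type ⟨⟨t, e⟩, t⟩.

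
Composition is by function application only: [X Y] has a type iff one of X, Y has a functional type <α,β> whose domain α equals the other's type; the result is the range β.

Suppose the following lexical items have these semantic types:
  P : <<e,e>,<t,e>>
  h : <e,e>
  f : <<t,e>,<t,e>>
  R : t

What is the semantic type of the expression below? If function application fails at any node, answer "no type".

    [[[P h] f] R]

e

[P h]: functor P : <<e,e>,<t,e>>, argument h : <e,e>; result <t,e>.
[[P h] f]: functor f : <<t,e>,<t,e>>, argument [P h] : <t,e>; result <t,e>.
[[[P h] f] R]: functor [[P h] f] : <t,e>, argument R : t; result e.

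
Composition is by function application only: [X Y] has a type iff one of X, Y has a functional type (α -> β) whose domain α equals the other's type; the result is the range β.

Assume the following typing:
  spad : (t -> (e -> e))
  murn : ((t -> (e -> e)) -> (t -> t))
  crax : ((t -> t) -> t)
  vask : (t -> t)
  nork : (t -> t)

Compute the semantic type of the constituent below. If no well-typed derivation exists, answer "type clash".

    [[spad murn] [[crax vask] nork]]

At [spad murn], murn : ((t -> (e -> e)) -> (t -> t)) takes spad : (t -> (e -> e)), giving (t -> t).
At [crax vask], crax : ((t -> t) -> t) takes vask : (t -> t), giving t.
At [[crax vask] nork], nork : (t -> t) takes [crax vask] : t, giving t.
At [[spad murn] [[crax vask] nork]], [spad murn] : (t -> t) takes [[crax vask] nork] : t, giving t.

t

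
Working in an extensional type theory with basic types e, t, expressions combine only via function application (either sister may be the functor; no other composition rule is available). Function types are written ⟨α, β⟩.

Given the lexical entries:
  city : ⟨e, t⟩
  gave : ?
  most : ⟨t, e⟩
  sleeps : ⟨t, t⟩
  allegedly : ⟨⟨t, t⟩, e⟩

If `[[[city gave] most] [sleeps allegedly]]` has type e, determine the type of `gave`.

[[[city gave] most] [sleeps allegedly]] is required to be e. [sleeps allegedly] : e cannot yield e as functor, so [[city gave] most] : ⟨e, e⟩.
[[city gave] most] is required to be ⟨e, e⟩. most : ⟨t, e⟩ cannot yield ⟨e, e⟩ as functor, so [city gave] : ⟨⟨t, e⟩, ⟨e, e⟩⟩.
[city gave] is required to be ⟨⟨t, e⟩, ⟨e, e⟩⟩. city : ⟨e, t⟩ cannot yield ⟨⟨t, e⟩, ⟨e, e⟩⟩ as functor, so gave : ⟨⟨e, t⟩, ⟨⟨t, e⟩, ⟨e, e⟩⟩⟩.

⟨⟨e, t⟩, ⟨⟨t, e⟩, ⟨e, e⟩⟩⟩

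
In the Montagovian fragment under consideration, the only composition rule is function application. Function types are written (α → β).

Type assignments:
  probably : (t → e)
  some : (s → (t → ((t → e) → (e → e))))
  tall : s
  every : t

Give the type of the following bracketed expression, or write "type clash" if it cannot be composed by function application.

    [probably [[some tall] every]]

At [some tall], some : (s → (t → ((t → e) → (e → e)))) takes tall : s, giving (t → ((t → e) → (e → e))).
At [[some tall] every], [some tall] : (t → ((t → e) → (e → e))) takes every : t, giving ((t → e) → (e → e)).
At [probably [[some tall] every]], [[some tall] every] : ((t → e) → (e → e)) takes probably : (t → e), giving (e → e).

(e → e)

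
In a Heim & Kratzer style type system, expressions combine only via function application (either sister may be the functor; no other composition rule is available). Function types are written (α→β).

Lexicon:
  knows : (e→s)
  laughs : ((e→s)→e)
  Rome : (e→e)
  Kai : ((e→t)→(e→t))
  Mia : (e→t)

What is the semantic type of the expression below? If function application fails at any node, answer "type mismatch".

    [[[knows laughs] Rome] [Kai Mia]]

t

At [knows laughs], laughs : ((e→s)→e) takes knows : (e→s), giving e.
At [[knows laughs] Rome], Rome : (e→e) takes [knows laughs] : e, giving e.
At [Kai Mia], Kai : ((e→t)→(e→t)) takes Mia : (e→t), giving (e→t).
At [[[knows laughs] Rome] [Kai Mia]], [Kai Mia] : (e→t) takes [[knows laughs] Rome] : e, giving t.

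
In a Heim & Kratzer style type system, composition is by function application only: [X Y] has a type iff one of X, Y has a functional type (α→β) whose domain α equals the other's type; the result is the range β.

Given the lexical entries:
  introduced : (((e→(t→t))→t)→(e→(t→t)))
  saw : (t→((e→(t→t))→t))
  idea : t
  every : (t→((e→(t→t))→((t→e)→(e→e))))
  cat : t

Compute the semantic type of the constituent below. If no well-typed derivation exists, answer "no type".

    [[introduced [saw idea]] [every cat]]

((t→e)→(e→e))

[saw idea] — saw of type (t→((e→(t→t))→t)) combines with idea of type t: type ((e→(t→t))→t).
[introduced [saw idea]] — introduced of type (((e→(t→t))→t)→(e→(t→t))) combines with [saw idea] of type ((e→(t→t))→t): type (e→(t→t)).
[every cat] — every of type (t→((e→(t→t))→((t→e)→(e→e)))) combines with cat of type t: type ((e→(t→t))→((t→e)→(e→e))).
[[introduced [saw idea]] [every cat]] — [every cat] of type ((e→(t→t))→((t→e)→(e→e))) combines with [introduced [saw idea]] of type (e→(t→t)): type ((t→e)→(e→e)).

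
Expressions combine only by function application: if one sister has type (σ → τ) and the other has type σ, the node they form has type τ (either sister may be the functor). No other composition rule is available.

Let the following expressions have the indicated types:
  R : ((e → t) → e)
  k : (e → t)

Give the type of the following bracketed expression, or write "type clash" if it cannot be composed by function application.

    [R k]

At [R k], R : ((e → t) → e) takes k : (e → t), giving e.

e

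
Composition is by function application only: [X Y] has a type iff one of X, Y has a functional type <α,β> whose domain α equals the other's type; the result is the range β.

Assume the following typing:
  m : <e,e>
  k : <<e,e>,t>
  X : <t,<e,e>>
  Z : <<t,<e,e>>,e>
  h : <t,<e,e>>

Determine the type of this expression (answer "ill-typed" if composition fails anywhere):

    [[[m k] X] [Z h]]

e

[m k]: k is <<e,e>,t>, m is <e,e>; result t.
[[m k] X]: X is <t,<e,e>>, [m k] is t; result <e,e>.
[Z h]: Z is <<t,<e,e>>,e>, h is <t,<e,e>>; result e.
[[[m k] X] [Z h]]: [[m k] X] is <e,e>, [Z h] is e; result e.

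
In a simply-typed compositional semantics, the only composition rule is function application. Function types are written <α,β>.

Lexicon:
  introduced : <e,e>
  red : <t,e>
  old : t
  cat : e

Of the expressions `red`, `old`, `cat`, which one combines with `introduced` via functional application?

red : <t,e> — no; introduced wants e, and red wants t.
old : t — no; introduced wants e, and old wants nothing (atomic).
cat — combines: introduced : <e,e> takes cat : e as argument, giving e.

cat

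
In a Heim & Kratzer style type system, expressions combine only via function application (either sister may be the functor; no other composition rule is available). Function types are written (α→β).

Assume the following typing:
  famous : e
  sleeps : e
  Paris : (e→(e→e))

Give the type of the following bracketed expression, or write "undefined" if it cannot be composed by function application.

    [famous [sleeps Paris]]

e

[sleeps Paris] — Paris of type (e→(e→e)) combines with sleeps of type e: type (e→e).
[famous [sleeps Paris]] — [sleeps Paris] of type (e→e) combines with famous of type e: type e.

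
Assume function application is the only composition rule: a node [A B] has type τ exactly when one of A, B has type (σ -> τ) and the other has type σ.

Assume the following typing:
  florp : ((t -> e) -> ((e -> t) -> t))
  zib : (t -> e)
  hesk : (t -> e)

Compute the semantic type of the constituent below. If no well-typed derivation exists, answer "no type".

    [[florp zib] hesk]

no type

[florp zib]: florp is ((t -> e) -> ((e -> t) -> t)), zib is (t -> e); result ((e -> t) -> t).
[[florp zib] hesk]: ((e -> t) -> t) with (t -> e) — neither is a function whose domain matches the other; composition fails here.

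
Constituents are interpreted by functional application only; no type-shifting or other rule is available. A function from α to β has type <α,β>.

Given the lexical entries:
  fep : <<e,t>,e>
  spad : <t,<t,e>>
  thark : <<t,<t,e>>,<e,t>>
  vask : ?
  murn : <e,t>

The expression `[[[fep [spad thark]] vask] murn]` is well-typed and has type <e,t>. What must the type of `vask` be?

<e,<<e,t>,<e,t>>>

[[[fep [spad thark]] vask] murn] is required to be <e,t>. murn : <e,t> cannot yield <e,t> as functor, so [[fep [spad thark]] vask] : <<e,t>,<e,t>>.
[[fep [spad thark]] vask] is required to be <<e,t>,<e,t>>. [fep [spad thark]] : e cannot yield <<e,t>,<e,t>> as functor, so vask : <e,<<e,t>,<e,t>>>.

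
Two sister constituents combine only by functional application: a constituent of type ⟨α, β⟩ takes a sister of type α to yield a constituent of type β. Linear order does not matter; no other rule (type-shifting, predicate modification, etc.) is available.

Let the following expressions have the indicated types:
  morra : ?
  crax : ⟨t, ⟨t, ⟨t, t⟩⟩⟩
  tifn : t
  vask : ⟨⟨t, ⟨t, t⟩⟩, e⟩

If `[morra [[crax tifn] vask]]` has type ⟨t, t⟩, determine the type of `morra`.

For [morra [[crax tifn] vask]] to have type ⟨t, t⟩ with [[crax tifn] vask] of type e, morra must be the function: morra : ⟨e, ⟨t, t⟩⟩.

⟨e, ⟨t, t⟩⟩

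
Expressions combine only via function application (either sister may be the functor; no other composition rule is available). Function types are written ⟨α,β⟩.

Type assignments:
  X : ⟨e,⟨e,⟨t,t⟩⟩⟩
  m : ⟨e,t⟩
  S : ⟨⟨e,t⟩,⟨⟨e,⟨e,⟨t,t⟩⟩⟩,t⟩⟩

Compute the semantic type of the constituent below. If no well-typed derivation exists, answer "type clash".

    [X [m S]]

[m S]: functor S : ⟨⟨e,t⟩,⟨⟨e,⟨e,⟨t,t⟩⟩⟩,t⟩⟩, argument m : ⟨e,t⟩; result ⟨⟨e,⟨e,⟨t,t⟩⟩⟩,t⟩.
[X [m S]]: functor [m S] : ⟨⟨e,⟨e,⟨t,t⟩⟩⟩,t⟩, argument X : ⟨e,⟨e,⟨t,t⟩⟩⟩; result t.

t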